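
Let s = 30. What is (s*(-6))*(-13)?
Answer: 2340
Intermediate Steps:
(s*(-6))*(-13) = (30*(-6))*(-13) = -180*(-13) = 2340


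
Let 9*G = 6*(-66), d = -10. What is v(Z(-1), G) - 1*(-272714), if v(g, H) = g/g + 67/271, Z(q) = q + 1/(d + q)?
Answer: 73905832/271 ≈ 2.7272e+5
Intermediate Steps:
G = -44 (G = (6*(-66))/9 = (⅑)*(-396) = -44)
Z(q) = q + 1/(-10 + q)
v(g, H) = 338/271 (v(g, H) = 1 + 67*(1/271) = 1 + 67/271 = 338/271)
v(Z(-1), G) - 1*(-272714) = 338/271 - 1*(-272714) = 338/271 + 272714 = 73905832/271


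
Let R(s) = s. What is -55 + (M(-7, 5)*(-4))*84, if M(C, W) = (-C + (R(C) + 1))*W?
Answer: -1735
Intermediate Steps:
M(C, W) = W (M(C, W) = (-C + (C + 1))*W = (-C + (1 + C))*W = 1*W = W)
-55 + (M(-7, 5)*(-4))*84 = -55 + (5*(-4))*84 = -55 - 20*84 = -55 - 1680 = -1735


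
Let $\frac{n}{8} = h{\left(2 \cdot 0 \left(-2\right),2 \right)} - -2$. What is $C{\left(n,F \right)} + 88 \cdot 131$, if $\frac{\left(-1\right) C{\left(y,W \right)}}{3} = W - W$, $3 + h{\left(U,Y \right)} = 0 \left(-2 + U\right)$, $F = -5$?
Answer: $11528$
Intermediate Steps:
$h{\left(U,Y \right)} = -3$ ($h{\left(U,Y \right)} = -3 + 0 \left(-2 + U\right) = -3 + 0 = -3$)
$n = -8$ ($n = 8 \left(-3 - -2\right) = 8 \left(-3 + 2\right) = 8 \left(-1\right) = -8$)
$C{\left(y,W \right)} = 0$ ($C{\left(y,W \right)} = - 3 \left(W - W\right) = \left(-3\right) 0 = 0$)
$C{\left(n,F \right)} + 88 \cdot 131 = 0 + 88 \cdot 131 = 0 + 11528 = 11528$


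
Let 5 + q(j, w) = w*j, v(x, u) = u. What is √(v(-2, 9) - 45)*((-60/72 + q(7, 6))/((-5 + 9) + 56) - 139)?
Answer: -49823*I/60 ≈ -830.38*I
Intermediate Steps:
q(j, w) = -5 + j*w (q(j, w) = -5 + w*j = -5 + j*w)
√(v(-2, 9) - 45)*((-60/72 + q(7, 6))/((-5 + 9) + 56) - 139) = √(9 - 45)*((-60/72 + (-5 + 7*6))/((-5 + 9) + 56) - 139) = √(-36)*((-60*1/72 + (-5 + 42))/(4 + 56) - 139) = (6*I)*((-⅚ + 37)/60 - 139) = (6*I)*((217/6)*(1/60) - 139) = (6*I)*(217/360 - 139) = (6*I)*(-49823/360) = -49823*I/60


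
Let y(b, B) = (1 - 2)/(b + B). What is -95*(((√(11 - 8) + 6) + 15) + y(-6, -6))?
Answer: -24035/12 - 95*√3 ≈ -2167.5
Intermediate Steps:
y(b, B) = -1/(B + b)
-95*(((√(11 - 8) + 6) + 15) + y(-6, -6)) = -95*(((√(11 - 8) + 6) + 15) - 1/(-6 - 6)) = -95*(((√3 + 6) + 15) - 1/(-12)) = -95*(((6 + √3) + 15) - 1*(-1/12)) = -95*((21 + √3) + 1/12) = -95*(253/12 + √3) = -24035/12 - 95*√3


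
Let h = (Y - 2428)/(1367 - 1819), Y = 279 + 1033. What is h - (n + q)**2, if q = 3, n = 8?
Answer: -13394/113 ≈ -118.53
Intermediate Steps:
Y = 1312
h = 279/113 (h = (1312 - 2428)/(1367 - 1819) = -1116/(-452) = -1116*(-1/452) = 279/113 ≈ 2.4690)
h - (n + q)**2 = 279/113 - (8 + 3)**2 = 279/113 - 1*11**2 = 279/113 - 1*121 = 279/113 - 121 = -13394/113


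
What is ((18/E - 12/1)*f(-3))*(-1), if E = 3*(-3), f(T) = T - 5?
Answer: -112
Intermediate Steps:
f(T) = -5 + T
E = -9
((18/E - 12/1)*f(-3))*(-1) = ((18/(-9) - 12/1)*(-5 - 3))*(-1) = ((18*(-⅑) - 12*1)*(-8))*(-1) = ((-2 - 12)*(-8))*(-1) = -14*(-8)*(-1) = 112*(-1) = -112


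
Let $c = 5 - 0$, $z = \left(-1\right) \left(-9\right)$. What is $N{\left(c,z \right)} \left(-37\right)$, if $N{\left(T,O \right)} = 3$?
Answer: $-111$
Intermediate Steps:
$z = 9$
$c = 5$ ($c = 5 + 0 = 5$)
$N{\left(c,z \right)} \left(-37\right) = 3 \left(-37\right) = -111$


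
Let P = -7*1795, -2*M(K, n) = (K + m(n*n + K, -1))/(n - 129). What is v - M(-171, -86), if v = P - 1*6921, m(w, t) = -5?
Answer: -4189402/215 ≈ -19486.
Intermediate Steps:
M(K, n) = -(-5 + K)/(2*(-129 + n)) (M(K, n) = -(K - 5)/(2*(n - 129)) = -(-5 + K)/(2*(-129 + n)))
P = -12565
v = -19486 (v = -12565 - 1*6921 = -12565 - 6921 = -19486)
v - M(-171, -86) = -19486 - (5 - 1*(-171))/(2*(-129 - 86)) = -19486 - (5 + 171)/(2*(-215)) = -19486 - (-1)*176/(2*215) = -19486 - 1*(-88/215) = -19486 + 88/215 = -4189402/215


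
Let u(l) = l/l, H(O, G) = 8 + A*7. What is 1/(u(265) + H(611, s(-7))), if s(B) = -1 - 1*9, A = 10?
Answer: 1/79 ≈ 0.012658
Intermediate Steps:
s(B) = -10 (s(B) = -1 - 9 = -10)
H(O, G) = 78 (H(O, G) = 8 + 10*7 = 8 + 70 = 78)
u(l) = 1
1/(u(265) + H(611, s(-7))) = 1/(1 + 78) = 1/79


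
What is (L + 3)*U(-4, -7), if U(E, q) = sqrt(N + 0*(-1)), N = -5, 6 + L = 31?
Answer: 28*I*sqrt(5) ≈ 62.61*I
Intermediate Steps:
L = 25 (L = -6 + 31 = 25)
U(E, q) = I*sqrt(5) (U(E, q) = sqrt(-5 + 0*(-1)) = sqrt(-5 + 0) = sqrt(-5) = I*sqrt(5))
(L + 3)*U(-4, -7) = (25 + 3)*(I*sqrt(5)) = 28*(I*sqrt(5)) = 28*I*sqrt(5)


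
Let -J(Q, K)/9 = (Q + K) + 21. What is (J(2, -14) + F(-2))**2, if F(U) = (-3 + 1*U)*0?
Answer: 6561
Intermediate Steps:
J(Q, K) = -189 - 9*K - 9*Q (J(Q, K) = -9*((Q + K) + 21) = -9*((K + Q) + 21) = -9*(21 + K + Q) = -189 - 9*K - 9*Q)
F(U) = 0 (F(U) = (-3 + U)*0 = 0)
(J(2, -14) + F(-2))**2 = ((-189 - 9*(-14) - 9*2) + 0)**2 = ((-189 + 126 - 18) + 0)**2 = (-81 + 0)**2 = (-81)**2 = 6561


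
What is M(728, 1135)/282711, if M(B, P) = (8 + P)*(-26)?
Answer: -762/7249 ≈ -0.10512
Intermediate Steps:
M(B, P) = -208 - 26*P
M(728, 1135)/282711 = (-208 - 26*1135)/282711 = (-208 - 29510)*(1/282711) = -29718*1/282711 = -762/7249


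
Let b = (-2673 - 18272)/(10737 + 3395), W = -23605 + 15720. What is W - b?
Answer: -111409875/14132 ≈ -7883.5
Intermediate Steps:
W = -7885
b = -20945/14132 ≈ -1.4821
W - b = -7885 - 1*(-20945/14132) = -7885 + 20945/14132 = -111409875/14132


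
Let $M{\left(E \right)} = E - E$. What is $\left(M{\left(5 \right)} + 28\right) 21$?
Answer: $588$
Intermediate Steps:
$M{\left(E \right)} = 0$
$\left(M{\left(5 \right)} + 28\right) 21 = \left(0 + 28\right) 21 = 28 \cdot 21 = 588$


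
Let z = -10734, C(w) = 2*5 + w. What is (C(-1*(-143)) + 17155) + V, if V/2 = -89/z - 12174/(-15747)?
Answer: 487634322697/28171383 ≈ 17310.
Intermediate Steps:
C(w) = 10 + w
V = 44025733/28171383 (V = 2*(-89/(-10734) - 12174/(-15747)) = 2*(-89*(-1/10734) - 12174*(-1/15747)) = 2*(89/10734 + 4058/5249) = 2*(44025733/56342766) = 44025733/28171383 ≈ 1.5628)
(C(-1*(-143)) + 17155) + V = ((10 - 1*(-143)) + 17155) + 44025733/28171383 = ((10 + 143) + 17155) + 44025733/28171383 = (153 + 17155) + 44025733/28171383 = 17308 + 44025733/28171383 = 487634322697/28171383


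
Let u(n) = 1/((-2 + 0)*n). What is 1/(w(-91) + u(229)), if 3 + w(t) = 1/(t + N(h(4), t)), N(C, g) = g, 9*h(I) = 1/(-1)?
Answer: -20839/62677 ≈ -0.33248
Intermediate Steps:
h(I) = -1/9 (h(I) = (1/(-1))/9 = (1*(-1))/9 = (1/9)*(-1) = -1/9)
u(n) = -1/(2*n) (u(n) = 1/(-2*n) = -1/(2*n))
w(t) = -3 + 1/(2*t) (w(t) = -3 + 1/(t + t) = -3 + 1/(2*t))
1/(w(-91) + u(229)) = 1/((-3 + (1/2)/(-91)) - 1/2/229) = 1/((-3 + (1/2)*(-1/91)) - 1/2*1/229) = 1/((-3 - 1/182) - 1/458) = 1/(-547/182 - 1/458) = 1/(-62677/20839) = -20839/62677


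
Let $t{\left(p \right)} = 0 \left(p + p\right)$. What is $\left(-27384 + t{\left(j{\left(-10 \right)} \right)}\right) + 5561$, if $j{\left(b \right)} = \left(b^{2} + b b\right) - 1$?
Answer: $-21823$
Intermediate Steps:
$j{\left(b \right)} = -1 + 2 b^{2}$ ($j{\left(b \right)} = \left(b^{2} + b^{2}\right) - 1 = 2 b^{2} - 1 = -1 + 2 b^{2}$)
$t{\left(p \right)} = 0$ ($t{\left(p \right)} = 0 \cdot 2 p = 0$)
$\left(-27384 + t{\left(j{\left(-10 \right)} \right)}\right) + 5561 = \left(-27384 + 0\right) + 5561 = -27384 + 5561 = -21823$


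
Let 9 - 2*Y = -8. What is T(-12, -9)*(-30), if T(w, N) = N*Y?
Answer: 2295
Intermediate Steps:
Y = 17/2 (Y = 9/2 - 1/2*(-8) = 9/2 + 4 = 17/2 ≈ 8.5000)
T(w, N) = 17*N/2 (T(w, N) = N*(17/2) = 17*N/2)
T(-12, -9)*(-30) = ((17/2)*(-9))*(-30) = -153/2*(-30) = 2295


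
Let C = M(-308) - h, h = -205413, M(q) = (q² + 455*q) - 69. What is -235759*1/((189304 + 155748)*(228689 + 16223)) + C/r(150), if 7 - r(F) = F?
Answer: -13526926603082369/12084554685632 ≈ -1119.4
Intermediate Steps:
M(q) = -69 + q² + 455*q
r(F) = 7 - F
C = 160068 (C = (-69 + (-308)² + 455*(-308)) - 1*(-205413) = (-69 + 94864 - 140140) + 205413 = -45345 + 205413 = 160068)
-235759*1/((189304 + 155748)*(228689 + 16223)) + C/r(150) = -235759*1/((189304 + 155748)*(228689 + 16223)) + 160068/(7 - 1*150) = -235759/(244912*345052) + 160068/(7 - 150) = -235759/84507375424 + 160068/(-143) = -235759*1/84507375424 + 160068*(-1/143) = -235759/84507375424 - 160068/143 = -13526926603082369/12084554685632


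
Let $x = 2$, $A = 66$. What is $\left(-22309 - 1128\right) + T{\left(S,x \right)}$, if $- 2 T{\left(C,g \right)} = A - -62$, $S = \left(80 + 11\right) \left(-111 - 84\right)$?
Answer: $-23501$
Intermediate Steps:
$S = -17745$ ($S = 91 \left(-195\right) = -17745$)
$T{\left(C,g \right)} = -64$ ($T{\left(C,g \right)} = - \frac{66 - -62}{2} = - \frac{66 + 62}{2} = \left(- \frac{1}{2}\right) 128 = -64$)
$\left(-22309 - 1128\right) + T{\left(S,x \right)} = \left(-22309 - 1128\right) - 64 = -23437 - 64 = -23501$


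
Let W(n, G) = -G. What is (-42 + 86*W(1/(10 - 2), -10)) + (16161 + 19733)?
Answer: 36712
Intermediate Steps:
(-42 + 86*W(1/(10 - 2), -10)) + (16161 + 19733) = (-42 + 86*(-1*(-10))) + (16161 + 19733) = (-42 + 86*10) + 35894 = (-42 + 860) + 35894 = 818 + 35894 = 36712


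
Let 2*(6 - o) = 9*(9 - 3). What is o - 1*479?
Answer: -500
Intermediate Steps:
o = -21 (o = 6 - 9*(9 - 3)/2 = 6 - 9*6/2 = 6 - ½*54 = 6 - 27 = -21)
o - 1*479 = -21 - 1*479 = -21 - 479 = -500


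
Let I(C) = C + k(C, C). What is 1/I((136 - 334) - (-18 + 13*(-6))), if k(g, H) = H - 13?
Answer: -1/217 ≈ -0.0046083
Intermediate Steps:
k(g, H) = -13 + H
I(C) = -13 + 2*C (I(C) = C + (-13 + C) = -13 + 2*C)
1/I((136 - 334) - (-18 + 13*(-6))) = 1/(-13 + 2*((136 - 334) - (-18 + 13*(-6)))) = 1/(-13 + 2*(-198 - (-18 - 78))) = 1/(-13 + 2*(-198 - 1*(-96))) = 1/(-13 + 2*(-198 + 96)) = 1/(-13 + 2*(-102)) = 1/(-13 - 204) = 1/(-217) = -1/217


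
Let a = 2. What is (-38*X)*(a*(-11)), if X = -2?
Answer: -1672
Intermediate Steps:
(-38*X)*(a*(-11)) = (-38*(-2))*(2*(-11)) = 76*(-22) = -1672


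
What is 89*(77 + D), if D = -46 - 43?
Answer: -1068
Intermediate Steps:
D = -89
89*(77 + D) = 89*(77 - 89) = 89*(-12) = -1068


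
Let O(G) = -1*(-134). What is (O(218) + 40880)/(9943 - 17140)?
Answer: -41014/7197 ≈ -5.6988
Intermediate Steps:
O(G) = 134
(O(218) + 40880)/(9943 - 17140) = (134 + 40880)/(9943 - 17140) = 41014/(-7197) = 41014*(-1/7197) = -41014/7197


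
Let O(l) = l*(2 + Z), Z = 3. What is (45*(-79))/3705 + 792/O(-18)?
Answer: -12053/1235 ≈ -9.7595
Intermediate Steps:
O(l) = 5*l (O(l) = l*(2 + 3) = l*5 = 5*l)
(45*(-79))/3705 + 792/O(-18) = (45*(-79))/3705 + 792/((5*(-18))) = -3555*1/3705 + 792/(-90) = -237/247 + 792*(-1/90) = -237/247 - 44/5 = -12053/1235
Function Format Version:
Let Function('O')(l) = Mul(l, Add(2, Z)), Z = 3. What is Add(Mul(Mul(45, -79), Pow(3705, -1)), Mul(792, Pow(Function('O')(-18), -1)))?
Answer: Rational(-12053, 1235) ≈ -9.7595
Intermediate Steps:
Function('O')(l) = Mul(5, l) (Function('O')(l) = Mul(l, Add(2, 3)) = Mul(l, 5) = Mul(5, l))
Add(Mul(Mul(45, -79), Pow(3705, -1)), Mul(792, Pow(Function('O')(-18), -1))) = Add(Mul(Mul(45, -79), Pow(3705, -1)), Mul(792, Pow(Mul(5, -18), -1))) = Add(Mul(-3555, Rational(1, 3705)), Mul(792, Pow(-90, -1))) = Add(Rational(-237, 247), Mul(792, Rational(-1, 90))) = Add(Rational(-237, 247), Rational(-44, 5)) = Rational(-12053, 1235)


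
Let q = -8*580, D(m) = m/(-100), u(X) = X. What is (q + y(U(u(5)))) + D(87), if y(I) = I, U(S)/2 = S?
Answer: -463087/100 ≈ -4630.9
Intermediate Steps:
U(S) = 2*S
D(m) = -m/100 (D(m) = m*(-1/100) = -m/100)
q = -4640
(q + y(U(u(5)))) + D(87) = (-4640 + 2*5) - 1/100*87 = (-4640 + 10) - 87/100 = -4630 - 87/100 = -463087/100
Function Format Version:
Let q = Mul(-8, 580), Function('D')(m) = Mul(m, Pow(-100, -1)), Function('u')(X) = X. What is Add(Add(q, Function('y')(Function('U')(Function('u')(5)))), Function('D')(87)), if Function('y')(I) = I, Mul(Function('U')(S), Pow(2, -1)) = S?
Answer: Rational(-463087, 100) ≈ -4630.9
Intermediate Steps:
Function('U')(S) = Mul(2, S)
Function('D')(m) = Mul(Rational(-1, 100), m) (Function('D')(m) = Mul(m, Rational(-1, 100)) = Mul(Rational(-1, 100), m))
q = -4640
Add(Add(q, Function('y')(Function('U')(Function('u')(5)))), Function('D')(87)) = Add(Add(-4640, Mul(2, 5)), Mul(Rational(-1, 100), 87)) = Add(Add(-4640, 10), Rational(-87, 100)) = Add(-4630, Rational(-87, 100)) = Rational(-463087, 100)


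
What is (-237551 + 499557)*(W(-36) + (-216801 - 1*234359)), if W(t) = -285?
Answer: -118281298670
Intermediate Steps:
(-237551 + 499557)*(W(-36) + (-216801 - 1*234359)) = (-237551 + 499557)*(-285 + (-216801 - 1*234359)) = 262006*(-285 + (-216801 - 234359)) = 262006*(-285 - 451160) = 262006*(-451445) = -118281298670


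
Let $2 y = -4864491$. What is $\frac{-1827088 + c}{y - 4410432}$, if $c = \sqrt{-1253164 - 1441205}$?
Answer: $\frac{3654176}{13685355} - \frac{2 i \sqrt{2694369}}{13685355} \approx 0.26701 - 0.00023988 i$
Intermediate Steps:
$y = - \frac{4864491}{2}$ ($y = \frac{1}{2} \left(-4864491\right) = - \frac{4864491}{2} \approx -2.4322 \cdot 10^{6}$)
$c = i \sqrt{2694369}$ ($c = \sqrt{-2694369} = i \sqrt{2694369} \approx 1641.5 i$)
$\frac{-1827088 + c}{y - 4410432} = \frac{-1827088 + i \sqrt{2694369}}{- \frac{4864491}{2} - 4410432} = \frac{-1827088 + i \sqrt{2694369}}{- \frac{13685355}{2}} = \left(-1827088 + i \sqrt{2694369}\right) \left(- \frac{2}{13685355}\right) = \frac{3654176}{13685355} - \frac{2 i \sqrt{2694369}}{13685355}$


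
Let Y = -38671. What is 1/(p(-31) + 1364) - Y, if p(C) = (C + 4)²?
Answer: 80938404/2093 ≈ 38671.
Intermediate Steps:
p(C) = (4 + C)²
1/(p(-31) + 1364) - Y = 1/((4 - 31)² + 1364) - 1*(-38671) = 1/((-27)² + 1364) + 38671 = 1/(729 + 1364) + 38671 = 1/2093 + 38671 = 80938404/2093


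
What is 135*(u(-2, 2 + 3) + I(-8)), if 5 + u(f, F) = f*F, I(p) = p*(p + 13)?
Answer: -7425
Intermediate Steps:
I(p) = p*(13 + p)
u(f, F) = -5 + F*f (u(f, F) = -5 + f*F = -5 + F*f)
135*(u(-2, 2 + 3) + I(-8)) = 135*((-5 + (2 + 3)*(-2)) - 8*(13 - 8)) = 135*((-5 + 5*(-2)) - 8*5) = 135*((-5 - 10) - 40) = 135*(-15 - 40) = 135*(-55) = -7425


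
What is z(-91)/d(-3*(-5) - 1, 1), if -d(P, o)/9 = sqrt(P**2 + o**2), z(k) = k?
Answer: 91*sqrt(197)/1773 ≈ 0.72039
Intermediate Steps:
d(P, o) = -9*sqrt(P**2 + o**2)
z(-91)/d(-3*(-5) - 1, 1) = -91*(-1/(9*sqrt((-3*(-5) - 1)**2 + 1**2))) = -91*(-1/(9*sqrt((15 - 1)**2 + 1))) = -91*(-1/(9*sqrt(14**2 + 1))) = -91*(-1/(9*sqrt(196 + 1))) = -91*(-sqrt(197)/1773) = -(-91)*sqrt(197)/1773 = 91*sqrt(197)/1773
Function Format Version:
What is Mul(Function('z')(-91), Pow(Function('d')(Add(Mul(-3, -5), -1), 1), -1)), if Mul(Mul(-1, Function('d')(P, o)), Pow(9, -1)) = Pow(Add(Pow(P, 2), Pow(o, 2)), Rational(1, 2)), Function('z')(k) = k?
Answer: Mul(Rational(91, 1773), Pow(197, Rational(1, 2))) ≈ 0.72039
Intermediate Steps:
Function('d')(P, o) = Mul(-9, Pow(Add(Pow(P, 2), Pow(o, 2)), Rational(1, 2)))
Mul(Function('z')(-91), Pow(Function('d')(Add(Mul(-3, -5), -1), 1), -1)) = Mul(-91, Pow(Mul(-9, Pow(Add(Pow(Add(Mul(-3, -5), -1), 2), Pow(1, 2)), Rational(1, 2))), -1)) = Mul(-91, Pow(Mul(-9, Pow(Add(Pow(Add(15, -1), 2), 1), Rational(1, 2))), -1)) = Mul(-91, Pow(Mul(-9, Pow(Add(Pow(14, 2), 1), Rational(1, 2))), -1)) = Mul(-91, Pow(Mul(-9, Pow(Add(196, 1), Rational(1, 2))), -1)) = Mul(-91, Pow(Mul(-9, Pow(197, Rational(1, 2))), -1)) = Mul(-91, Mul(Rational(-1, 1773), Pow(197, Rational(1, 2)))) = Mul(Rational(91, 1773), Pow(197, Rational(1, 2)))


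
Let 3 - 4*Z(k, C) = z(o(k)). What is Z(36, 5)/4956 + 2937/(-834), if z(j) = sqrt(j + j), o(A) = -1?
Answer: -3234477/918512 - I*sqrt(2)/19824 ≈ -3.5214 - 7.1338e-5*I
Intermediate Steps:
z(j) = sqrt(2)*sqrt(j) (z(j) = sqrt(2*j) = sqrt(2)*sqrt(j))
Z(k, C) = 3/4 - I*sqrt(2)/4 (Z(k, C) = 3/4 - sqrt(2)*sqrt(-1)/4 = 3/4 - sqrt(2)*I/4 = 3/4 - I*sqrt(2)/4)
Z(36, 5)/4956 + 2937/(-834) = (3/4 - I*sqrt(2)/4)/4956 + 2937/(-834) = (3/4 - I*sqrt(2)/4)*(1/4956) + 2937*(-1/834) = (1/6608 - I*sqrt(2)/19824) - 979/278 = -3234477/918512 - I*sqrt(2)/19824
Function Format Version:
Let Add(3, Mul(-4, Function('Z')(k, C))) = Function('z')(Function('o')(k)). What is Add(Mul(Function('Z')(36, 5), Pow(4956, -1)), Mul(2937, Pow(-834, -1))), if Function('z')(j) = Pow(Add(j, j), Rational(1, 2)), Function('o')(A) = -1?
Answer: Add(Rational(-3234477, 918512), Mul(Rational(-1, 19824), I, Pow(2, Rational(1, 2)))) ≈ Add(-3.5214, Mul(-7.1338e-5, I))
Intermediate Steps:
Function('z')(j) = Mul(Pow(2, Rational(1, 2)), Pow(j, Rational(1, 2))) (Function('z')(j) = Pow(Mul(2, j), Rational(1, 2)) = Mul(Pow(2, Rational(1, 2)), Pow(j, Rational(1, 2))))
Function('Z')(k, C) = Add(Rational(3, 4), Mul(Rational(-1, 4), I, Pow(2, Rational(1, 2)))) (Function('Z')(k, C) = Add(Rational(3, 4), Mul(Rational(-1, 4), Mul(Pow(2, Rational(1, 2)), Pow(-1, Rational(1, 2))))) = Add(Rational(3, 4), Mul(Rational(-1, 4), Mul(Pow(2, Rational(1, 2)), I))) = Add(Rational(3, 4), Mul(Rational(-1, 4), Mul(I, Pow(2, Rational(1, 2))))) = Add(Rational(3, 4), Mul(Rational(-1, 4), I, Pow(2, Rational(1, 2)))))
Add(Mul(Function('Z')(36, 5), Pow(4956, -1)), Mul(2937, Pow(-834, -1))) = Add(Mul(Add(Rational(3, 4), Mul(Rational(-1, 4), I, Pow(2, Rational(1, 2)))), Pow(4956, -1)), Mul(2937, Pow(-834, -1))) = Add(Mul(Add(Rational(3, 4), Mul(Rational(-1, 4), I, Pow(2, Rational(1, 2)))), Rational(1, 4956)), Mul(2937, Rational(-1, 834))) = Add(Add(Rational(1, 6608), Mul(Rational(-1, 19824), I, Pow(2, Rational(1, 2)))), Rational(-979, 278)) = Add(Rational(-3234477, 918512), Mul(Rational(-1, 19824), I, Pow(2, Rational(1, 2))))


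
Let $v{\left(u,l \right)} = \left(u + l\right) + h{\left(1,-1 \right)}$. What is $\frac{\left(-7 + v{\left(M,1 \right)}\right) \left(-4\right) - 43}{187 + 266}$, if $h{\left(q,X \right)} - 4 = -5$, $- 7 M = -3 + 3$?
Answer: $- \frac{5}{151} \approx -0.033113$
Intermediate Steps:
$M = 0$ ($M = - \frac{-3 + 3}{7} = \left(- \frac{1}{7}\right) 0 = 0$)
$h{\left(q,X \right)} = -1$ ($h{\left(q,X \right)} = 4 - 5 = -1$)
$v{\left(u,l \right)} = -1 + l + u$ ($v{\left(u,l \right)} = \left(u + l\right) - 1 = \left(l + u\right) - 1 = -1 + l + u$)
$\frac{\left(-7 + v{\left(M,1 \right)}\right) \left(-4\right) - 43}{187 + 266} = \frac{\left(-7 + \left(-1 + 1 + 0\right)\right) \left(-4\right) - 43}{187 + 266} = \frac{\left(-7 + 0\right) \left(-4\right) - 43}{453} = \left(\left(-7\right) \left(-4\right) - 43\right) \frac{1}{453} = \left(28 - 43\right) \frac{1}{453} = \left(-15\right) \frac{1}{453} = - \frac{5}{151}$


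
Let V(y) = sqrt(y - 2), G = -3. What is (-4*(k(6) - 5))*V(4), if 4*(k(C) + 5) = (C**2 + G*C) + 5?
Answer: 17*sqrt(2) ≈ 24.042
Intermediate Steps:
k(C) = -15/4 - 3*C/4 + C**2/4 (k(C) = -5 + ((C**2 - 3*C) + 5)/4 = -5 + (5 + C**2 - 3*C)/4 = -5 + (5/4 - 3*C/4 + C**2/4) = -15/4 - 3*C/4 + C**2/4)
V(y) = sqrt(-2 + y)
(-4*(k(6) - 5))*V(4) = (-4*((-15/4 - 3/4*6 + (1/4)*6**2) - 5))*sqrt(-2 + 4) = (-4*((-15/4 - 9/2 + (1/4)*36) - 5))*sqrt(2) = (-4*((-15/4 - 9/2 + 9) - 5))*sqrt(2) = (-4*(3/4 - 5))*sqrt(2) = (-4*(-17/4))*sqrt(2) = 17*sqrt(2)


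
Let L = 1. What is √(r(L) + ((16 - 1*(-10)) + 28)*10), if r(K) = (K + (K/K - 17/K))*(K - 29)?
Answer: 8*√15 ≈ 30.984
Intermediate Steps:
r(K) = (-29 + K)*(1 + K - 17/K) (r(K) = (K + (1 - 17/K))*(-29 + K) = (1 + K - 17/K)*(-29 + K) = (-29 + K)*(1 + K - 17/K))
√(r(L) + ((16 - 1*(-10)) + 28)*10) = √((-46 + 1² - 28*1 + 493/1) + ((16 - 1*(-10)) + 28)*10) = √((-46 + 1 - 28 + 493*1) + ((16 + 10) + 28)*10) = √((-46 + 1 - 28 + 493) + (26 + 28)*10) = √(420 + 54*10) = √(420 + 540) = √960 = 8*√15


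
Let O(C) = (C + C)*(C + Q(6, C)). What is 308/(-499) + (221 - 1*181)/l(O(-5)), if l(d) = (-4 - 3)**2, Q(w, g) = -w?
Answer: 4868/24451 ≈ 0.19909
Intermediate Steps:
O(C) = 2*C*(-6 + C) (O(C) = (C + C)*(C - 1*6) = (2*C)*(C - 6) = (2*C)*(-6 + C) = 2*C*(-6 + C))
l(d) = 49 (l(d) = (-7)**2 = 49)
308/(-499) + (221 - 1*181)/l(O(-5)) = 308/(-499) + (221 - 1*181)/49 = 308*(-1/499) + (221 - 181)*(1/49) = -308/499 + 40*(1/49) = -308/499 + 40/49 = 4868/24451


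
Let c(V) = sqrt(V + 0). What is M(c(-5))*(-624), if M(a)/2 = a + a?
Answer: -2496*I*sqrt(5) ≈ -5581.2*I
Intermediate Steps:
c(V) = sqrt(V)
M(a) = 4*a (M(a) = 2*(a + a) = 2*(2*a) = 4*a)
M(c(-5))*(-624) = (4*sqrt(-5))*(-624) = (4*(I*sqrt(5)))*(-624) = (4*I*sqrt(5))*(-624) = -2496*I*sqrt(5)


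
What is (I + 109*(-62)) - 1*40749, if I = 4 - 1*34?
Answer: -47537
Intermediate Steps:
I = -30 (I = 4 - 34 = -30)
(I + 109*(-62)) - 1*40749 = (-30 + 109*(-62)) - 1*40749 = (-30 - 6758) - 40749 = -6788 - 40749 = -47537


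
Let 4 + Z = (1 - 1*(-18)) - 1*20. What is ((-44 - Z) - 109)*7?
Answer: -1036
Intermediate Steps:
Z = -5 (Z = -4 + ((1 - 1*(-18)) - 1*20) = -4 + ((1 + 18) - 20) = -4 + (19 - 20) = -4 - 1 = -5)
((-44 - Z) - 109)*7 = ((-44 - 1*(-5)) - 109)*7 = ((-44 + 5) - 109)*7 = (-39 - 109)*7 = -148*7 = -1036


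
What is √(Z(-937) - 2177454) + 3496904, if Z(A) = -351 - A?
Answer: 3496904 + 2*I*√544217 ≈ 3.4969e+6 + 1475.4*I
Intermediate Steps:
√(Z(-937) - 2177454) + 3496904 = √((-351 - 1*(-937)) - 2177454) + 3496904 = √((-351 + 937) - 2177454) + 3496904 = √(586 - 2177454) + 3496904 = √(-2176868) + 3496904 = 2*I*√544217 + 3496904 = 3496904 + 2*I*√544217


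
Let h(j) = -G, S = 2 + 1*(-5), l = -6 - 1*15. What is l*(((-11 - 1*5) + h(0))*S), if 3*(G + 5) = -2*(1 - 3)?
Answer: -777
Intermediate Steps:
l = -21 (l = -6 - 15 = -21)
S = -3 (S = 2 - 5 = -3)
G = -11/3 (G = -5 + (-2*(1 - 3))/3 = -5 + (-2*(-2))/3 = -5 + (1/3)*4 = -5 + 4/3 = -11/3 ≈ -3.6667)
h(j) = 11/3 (h(j) = -1*(-11/3) = 11/3)
l*(((-11 - 1*5) + h(0))*S) = -21*((-11 - 1*5) + 11/3)*(-3) = -21*((-11 - 5) + 11/3)*(-3) = -21*(-16 + 11/3)*(-3) = -(-259)*(-3) = -21*37 = -777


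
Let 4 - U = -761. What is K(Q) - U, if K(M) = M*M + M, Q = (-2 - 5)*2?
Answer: -583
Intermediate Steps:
Q = -14 (Q = -7*2 = -14)
K(M) = M + M² (K(M) = M² + M = M + M²)
U = 765 (U = 4 - 1*(-761) = 4 + 761 = 765)
K(Q) - U = -14*(1 - 14) - 1*765 = -14*(-13) - 765 = 182 - 765 = -583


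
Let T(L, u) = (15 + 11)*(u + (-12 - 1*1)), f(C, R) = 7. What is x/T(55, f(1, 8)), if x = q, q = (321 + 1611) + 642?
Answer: -33/2 ≈ -16.500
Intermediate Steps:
T(L, u) = -338 + 26*u (T(L, u) = 26*(u + (-12 - 1)) = 26*(u - 13) = 26*(-13 + u) = -338 + 26*u)
q = 2574 (q = 1932 + 642 = 2574)
x = 2574
x/T(55, f(1, 8)) = 2574/(-338 + 26*7) = 2574/(-338 + 182) = 2574/(-156) = 2574*(-1/156) = -33/2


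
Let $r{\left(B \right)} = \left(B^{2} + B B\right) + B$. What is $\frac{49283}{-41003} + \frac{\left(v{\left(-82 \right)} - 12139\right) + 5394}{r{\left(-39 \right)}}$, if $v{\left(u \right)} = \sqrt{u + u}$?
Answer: $- \frac{424562084}{123132009} + \frac{2 i \sqrt{41}}{3003} \approx -3.448 + 0.0042645 i$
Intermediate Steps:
$r{\left(B \right)} = B + 2 B^{2}$ ($r{\left(B \right)} = \left(B^{2} + B^{2}\right) + B = 2 B^{2} + B = B + 2 B^{2}$)
$v{\left(u \right)} = \sqrt{2} \sqrt{u}$ ($v{\left(u \right)} = \sqrt{2 u} = \sqrt{2} \sqrt{u}$)
$\frac{49283}{-41003} + \frac{\left(v{\left(-82 \right)} - 12139\right) + 5394}{r{\left(-39 \right)}} = \frac{49283}{-41003} + \frac{\left(\sqrt{2} \sqrt{-82} - 12139\right) + 5394}{\left(-39\right) \left(1 + 2 \left(-39\right)\right)} = 49283 \left(- \frac{1}{41003}\right) + \frac{\left(\sqrt{2} i \sqrt{82} - 12139\right) + 5394}{\left(-39\right) \left(1 - 78\right)} = - \frac{49283}{41003} + \frac{\left(2 i \sqrt{41} - 12139\right) + 5394}{\left(-39\right) \left(-77\right)} = - \frac{49283}{41003} + \frac{\left(-12139 + 2 i \sqrt{41}\right) + 5394}{3003} = - \frac{49283}{41003} + \left(-6745 + 2 i \sqrt{41}\right) \frac{1}{3003} = - \frac{49283}{41003} - \left(\frac{6745}{3003} - \frac{2 i \sqrt{41}}{3003}\right) = - \frac{424562084}{123132009} + \frac{2 i \sqrt{41}}{3003}$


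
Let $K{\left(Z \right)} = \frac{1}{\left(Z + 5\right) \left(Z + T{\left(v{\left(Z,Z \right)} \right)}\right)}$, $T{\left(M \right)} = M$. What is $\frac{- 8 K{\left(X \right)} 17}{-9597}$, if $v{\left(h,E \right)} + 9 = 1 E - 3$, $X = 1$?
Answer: $- \frac{34}{143955} \approx -0.00023618$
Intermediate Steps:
$v{\left(h,E \right)} = -12 + E$ ($v{\left(h,E \right)} = -9 + \left(1 E - 3\right) = -9 + \left(E - 3\right) = -9 + \left(-3 + E\right) = -12 + E$)
$K{\left(Z \right)} = \frac{1}{\left(-12 + 2 Z\right) \left(5 + Z\right)}$ ($K{\left(Z \right)} = \frac{1}{\left(Z + 5\right) \left(Z + \left(-12 + Z\right)\right)} = \frac{1}{\left(5 + Z\right) \left(-12 + 2 Z\right)} = \frac{1}{\left(-12 + 2 Z\right) \left(5 + Z\right)}$)
$\frac{- 8 K{\left(X \right)} 17}{-9597} = \frac{- 8 \frac{1}{2 \left(-30 + 1^{2} - 1\right)} 17}{-9597} = - 8 \frac{1}{2 \left(-30 + 1 - 1\right)} 17 \left(- \frac{1}{9597}\right) = - 8 \frac{1}{2 \left(-30\right)} 17 \left(- \frac{1}{9597}\right) = - 8 \cdot \frac{1}{2} \left(- \frac{1}{30}\right) 17 \left(- \frac{1}{9597}\right) = \left(-8\right) \left(- \frac{1}{60}\right) 17 \left(- \frac{1}{9597}\right) = \frac{2}{15} \cdot 17 \left(- \frac{1}{9597}\right) = \frac{34}{15} \left(- \frac{1}{9597}\right) = - \frac{34}{143955}$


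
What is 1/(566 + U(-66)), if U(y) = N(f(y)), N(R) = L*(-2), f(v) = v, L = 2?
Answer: 1/562 ≈ 0.0017794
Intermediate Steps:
N(R) = -4 (N(R) = 2*(-2) = -4)
U(y) = -4
1/(566 + U(-66)) = 1/(566 - 4) = 1/562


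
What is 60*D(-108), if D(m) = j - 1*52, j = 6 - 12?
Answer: -3480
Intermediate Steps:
j = -6
D(m) = -58 (D(m) = -6 - 1*52 = -6 - 52 = -58)
60*D(-108) = 60*(-58) = -3480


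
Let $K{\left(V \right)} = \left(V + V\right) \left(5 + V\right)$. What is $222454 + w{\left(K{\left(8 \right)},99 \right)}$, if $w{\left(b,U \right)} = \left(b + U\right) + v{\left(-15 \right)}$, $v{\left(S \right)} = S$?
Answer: $222746$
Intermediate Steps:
$K{\left(V \right)} = 2 V \left(5 + V\right)$
$w{\left(b,U \right)} = -15 + U + b$ ($w{\left(b,U \right)} = \left(b + U\right) - 15 = \left(U + b\right) - 15 = -15 + U + b$)
$222454 + w{\left(K{\left(8 \right)},99 \right)} = 222454 + \left(-15 + 99 + 2 \cdot 8 \left(5 + 8\right)\right) = 222454 + \left(-15 + 99 + 2 \cdot 8 \cdot 13\right) = 222454 + \left(-15 + 99 + 208\right) = 222454 + 292 = 222746$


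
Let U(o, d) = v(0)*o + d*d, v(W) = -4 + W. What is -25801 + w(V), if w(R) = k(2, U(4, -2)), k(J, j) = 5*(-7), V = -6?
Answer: -25836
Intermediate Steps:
U(o, d) = d² - 4*o (U(o, d) = (-4 + 0)*o + d*d = -4*o + d² = d² - 4*o)
k(J, j) = -35
w(R) = -35
-25801 + w(V) = -25801 - 35 = -25836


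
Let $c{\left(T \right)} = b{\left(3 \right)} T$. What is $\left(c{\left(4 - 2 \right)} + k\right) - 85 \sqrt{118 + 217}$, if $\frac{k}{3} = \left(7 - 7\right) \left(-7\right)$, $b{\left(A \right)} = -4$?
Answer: $-8 - 85 \sqrt{335} \approx -1563.8$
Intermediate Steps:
$k = 0$ ($k = 3 \left(7 - 7\right) \left(-7\right) = 3 \cdot 0 \left(-7\right) = 3 \cdot 0 = 0$)
$c{\left(T \right)} = - 4 T$
$\left(c{\left(4 - 2 \right)} + k\right) - 85 \sqrt{118 + 217} = \left(- 4 \left(4 - 2\right) + 0\right) - 85 \sqrt{118 + 217} = \left(\left(-4\right) 2 + 0\right) - 85 \sqrt{335} = \left(-8 + 0\right) - 85 \sqrt{335} = -8 - 85 \sqrt{335}$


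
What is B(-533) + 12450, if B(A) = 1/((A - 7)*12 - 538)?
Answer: 87374099/7018 ≈ 12450.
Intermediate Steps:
B(A) = 1/(-622 + 12*A) (B(A) = 1/((-7 + A)*12 - 538) = 1/((-84 + 12*A) - 538) = 1/(-622 + 12*A))
B(-533) + 12450 = 1/(2*(-311 + 6*(-533))) + 12450 = 1/(2*(-311 - 3198)) + 12450 = (½)/(-3509) + 12450 = (½)*(-1/3509) + 12450 = -1/7018 + 12450 = 87374099/7018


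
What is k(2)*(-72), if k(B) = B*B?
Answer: -288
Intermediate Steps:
k(B) = B²
k(2)*(-72) = 2²*(-72) = 4*(-72) = -288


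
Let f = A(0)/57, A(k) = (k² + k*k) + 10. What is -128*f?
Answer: -1280/57 ≈ -22.456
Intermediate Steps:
A(k) = 10 + 2*k² (A(k) = (k² + k²) + 10 = 2*k² + 10 = 10 + 2*k²)
f = 10/57 (f = (10 + 2*0²)/57 = (10 + 2*0)*(1/57) = (10 + 0)*(1/57) = 10*(1/57) = 10/57 ≈ 0.17544)
-128*f = -128*10/57 = -1280/57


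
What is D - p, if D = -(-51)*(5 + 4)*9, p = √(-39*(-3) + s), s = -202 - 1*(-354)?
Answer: 4131 - √269 ≈ 4114.6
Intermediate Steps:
s = 152 (s = -202 + 354 = 152)
p = √269 (p = √(-39*(-3) + 152) = √(117 + 152) = √269 ≈ 16.401)
D = 4131 (D = -(-51)*9*9 = -17*(-27)*9 = 459*9 = 4131)
D - p = 4131 - √269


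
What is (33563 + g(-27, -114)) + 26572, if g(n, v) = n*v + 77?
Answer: 63290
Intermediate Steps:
g(n, v) = 77 + n*v
(33563 + g(-27, -114)) + 26572 = (33563 + (77 - 27*(-114))) + 26572 = (33563 + (77 + 3078)) + 26572 = (33563 + 3155) + 26572 = 36718 + 26572 = 63290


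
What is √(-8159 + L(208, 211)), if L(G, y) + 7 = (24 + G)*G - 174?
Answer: 2*√9979 ≈ 199.79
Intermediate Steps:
L(G, y) = -181 + G*(24 + G) (L(G, y) = -7 + ((24 + G)*G - 174) = -7 + (G*(24 + G) - 174) = -7 + (-174 + G*(24 + G)) = -181 + G*(24 + G))
√(-8159 + L(208, 211)) = √(-8159 + (-181 + 208² + 24*208)) = √(-8159 + (-181 + 43264 + 4992)) = √(-8159 + 48075) = √39916 = 2*√9979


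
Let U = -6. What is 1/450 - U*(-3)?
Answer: -8099/450 ≈ -17.998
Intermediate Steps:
1/450 - U*(-3) = 1/450 - 1*(-6)*(-3) = 1/450 + 6*(-3) = 1/450 - 18 = -8099/450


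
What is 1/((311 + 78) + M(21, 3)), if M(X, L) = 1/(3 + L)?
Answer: 6/2335 ≈ 0.0025696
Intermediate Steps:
1/((311 + 78) + M(21, 3)) = 1/((311 + 78) + 1/(3 + 3)) = 1/(389 + 1/6) = 1/(389 + ⅙) = 1/(2335/6) = 6/2335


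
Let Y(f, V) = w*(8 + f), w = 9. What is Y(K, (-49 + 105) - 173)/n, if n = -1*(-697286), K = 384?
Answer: 1764/348643 ≈ 0.0050596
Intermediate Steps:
Y(f, V) = 72 + 9*f (Y(f, V) = 9*(8 + f) = 72 + 9*f)
n = 697286
Y(K, (-49 + 105) - 173)/n = (72 + 9*384)/697286 = (72 + 3456)*(1/697286) = 3528*(1/697286) = 1764/348643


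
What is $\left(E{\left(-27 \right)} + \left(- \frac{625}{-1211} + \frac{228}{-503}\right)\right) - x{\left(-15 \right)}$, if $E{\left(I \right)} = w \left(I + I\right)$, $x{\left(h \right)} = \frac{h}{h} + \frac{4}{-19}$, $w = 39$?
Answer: $- \frac{24382257784}{11573527} \approx -2106.7$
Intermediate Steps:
$x{\left(h \right)} = \frac{15}{19}$ ($x{\left(h \right)} = 1 + 4 \left(- \frac{1}{19}\right) = 1 - \frac{4}{19} = \frac{15}{19}$)
$E{\left(I \right)} = 78 I$ ($E{\left(I \right)} = 39 \left(I + I\right) = 39 \cdot 2 I = 78 I$)
$\left(E{\left(-27 \right)} + \left(- \frac{625}{-1211} + \frac{228}{-503}\right)\right) - x{\left(-15 \right)} = \left(78 \left(-27\right) + \left(- \frac{625}{-1211} + \frac{228}{-503}\right)\right) - \frac{15}{19} = \left(-2106 + \left(\left(-625\right) \left(- \frac{1}{1211}\right) + 228 \left(- \frac{1}{503}\right)\right)\right) - \frac{15}{19} = \left(-2106 + \left(\frac{625}{1211} - \frac{228}{503}\right)\right) - \frac{15}{19} = \left(-2106 + \frac{38267}{609133}\right) - \frac{15}{19} = - \frac{1282795831}{609133} - \frac{15}{19} = - \frac{24382257784}{11573527}$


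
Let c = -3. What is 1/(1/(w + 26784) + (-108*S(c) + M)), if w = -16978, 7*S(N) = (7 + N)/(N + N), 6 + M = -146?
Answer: -68642/9727545 ≈ -0.0070565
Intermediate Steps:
M = -152 (M = -6 - 146 = -152)
S(N) = (7 + N)/(14*N) (S(N) = ((7 + N)/(N + N))/7 = ((7 + N)/((2*N)))/7 = ((7 + N)*(1/(2*N)))/7 = ((7 + N)/(2*N))/7 = (7 + N)/(14*N))
1/(1/(w + 26784) + (-108*S(c) + M)) = 1/(1/(-16978 + 26784) + (-54*(7 - 3)/(7*(-3)) - 152)) = 1/(1/9806 + (-54*(-1)*4/(7*3) - 152)) = 1/(1/9806 + (-108*(-2/21) - 152)) = 1/(1/9806 + (72/7 - 152)) = 1/(1/9806 - 992/7) = 1/(-9727545/68642) = -68642/9727545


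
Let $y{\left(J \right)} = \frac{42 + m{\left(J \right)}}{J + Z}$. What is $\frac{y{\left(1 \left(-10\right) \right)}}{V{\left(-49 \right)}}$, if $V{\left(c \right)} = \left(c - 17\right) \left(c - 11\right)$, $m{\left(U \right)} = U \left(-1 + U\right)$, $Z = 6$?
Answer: $- \frac{19}{1980} \approx -0.009596$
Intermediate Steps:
$y{\left(J \right)} = \frac{42 + J \left(-1 + J\right)}{6 + J}$ ($y{\left(J \right)} = \frac{42 + J \left(-1 + J\right)}{J + 6} = \frac{42 + J \left(-1 + J\right)}{6 + J}$)
$V{\left(c \right)} = \left(-17 + c\right) \left(-11 + c\right)$
$\frac{y{\left(1 \left(-10\right) \right)}}{V{\left(-49 \right)}} = \frac{\frac{1}{6 + 1 \left(-10\right)} \left(42 + 1 \left(-10\right) \left(-1 + 1 \left(-10\right)\right)\right)}{187 + \left(-49\right)^{2} - -1372} = \frac{\frac{1}{6 - 10} \left(42 - 10 \left(-1 - 10\right)\right)}{187 + 2401 + 1372} = \frac{\frac{1}{-4} \left(42 - -110\right)}{3960} = - \frac{42 + 110}{4} \cdot \frac{1}{3960} = \left(- \frac{1}{4}\right) 152 \cdot \frac{1}{3960} = \left(-38\right) \frac{1}{3960} = - \frac{19}{1980}$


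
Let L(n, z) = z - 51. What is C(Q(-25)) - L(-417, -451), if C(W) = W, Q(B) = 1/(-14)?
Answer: 7027/14 ≈ 501.93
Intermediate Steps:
L(n, z) = -51 + z
Q(B) = -1/14
C(Q(-25)) - L(-417, -451) = -1/14 - (-51 - 451) = -1/14 - 1*(-502) = -1/14 + 502 = 7027/14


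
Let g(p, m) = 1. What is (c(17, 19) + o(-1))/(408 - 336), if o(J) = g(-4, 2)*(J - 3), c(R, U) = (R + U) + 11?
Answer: 43/72 ≈ 0.59722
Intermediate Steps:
c(R, U) = 11 + R + U
o(J) = -3 + J (o(J) = 1*(J - 3) = 1*(-3 + J) = -3 + J)
(c(17, 19) + o(-1))/(408 - 336) = ((11 + 17 + 19) + (-3 - 1))/(408 - 336) = (47 - 4)/72 = 43*(1/72) = 43/72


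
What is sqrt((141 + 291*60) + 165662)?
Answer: sqrt(183263) ≈ 428.09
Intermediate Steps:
sqrt((141 + 291*60) + 165662) = sqrt((141 + 17460) + 165662) = sqrt(17601 + 165662) = sqrt(183263)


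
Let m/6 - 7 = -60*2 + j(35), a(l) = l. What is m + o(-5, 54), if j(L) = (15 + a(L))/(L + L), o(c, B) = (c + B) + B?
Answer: -3995/7 ≈ -570.71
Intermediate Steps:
o(c, B) = c + 2*B (o(c, B) = (B + c) + B = c + 2*B)
j(L) = (15 + L)/(2*L) (j(L) = (15 + L)/(L + L) = (15 + L)/((2*L)) = (15 + L)*(1/(2*L)) = (15 + L)/(2*L))
m = -4716/7 (m = 42 + 6*(-60*2 + (½)*(15 + 35)/35) = 42 + 6*(-120 + (½)*(1/35)*50) = 42 + 6*(-120 + 5/7) = 42 + 6*(-835/7) = 42 - 5010/7 = -4716/7 ≈ -673.71)
m + o(-5, 54) = -4716/7 + (-5 + 2*54) = -4716/7 + (-5 + 108) = -4716/7 + 103 = -3995/7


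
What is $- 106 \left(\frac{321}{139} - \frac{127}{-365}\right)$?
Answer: $- \frac{14290708}{50735} \approx -281.67$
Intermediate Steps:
$- 106 \left(\frac{321}{139} - \frac{127}{-365}\right) = - 106 \left(321 \cdot \frac{1}{139} - - \frac{127}{365}\right) = - 106 \left(\frac{321}{139} + \frac{127}{365}\right) = \left(-106\right) \frac{134818}{50735} = - \frac{14290708}{50735}$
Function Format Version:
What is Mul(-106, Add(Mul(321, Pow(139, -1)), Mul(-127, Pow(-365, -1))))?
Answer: Rational(-14290708, 50735) ≈ -281.67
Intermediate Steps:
Mul(-106, Add(Mul(321, Pow(139, -1)), Mul(-127, Pow(-365, -1)))) = Mul(-106, Add(Mul(321, Rational(1, 139)), Mul(-127, Rational(-1, 365)))) = Mul(-106, Add(Rational(321, 139), Rational(127, 365))) = Mul(-106, Rational(134818, 50735)) = Rational(-14290708, 50735)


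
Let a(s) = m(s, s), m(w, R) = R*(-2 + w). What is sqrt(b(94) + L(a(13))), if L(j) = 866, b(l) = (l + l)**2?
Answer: sqrt(36210) ≈ 190.29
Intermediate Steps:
a(s) = s*(-2 + s)
b(l) = 4*l**2 (b(l) = (2*l)**2 = 4*l**2)
sqrt(b(94) + L(a(13))) = sqrt(4*94**2 + 866) = sqrt(4*8836 + 866) = sqrt(35344 + 866) = sqrt(36210)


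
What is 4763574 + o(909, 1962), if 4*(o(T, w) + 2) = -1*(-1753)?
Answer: 19056041/4 ≈ 4.7640e+6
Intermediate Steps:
o(T, w) = 1745/4 (o(T, w) = -2 + (-1*(-1753))/4 = -2 + (¼)*1753 = -2 + 1753/4 = 1745/4)
4763574 + o(909, 1962) = 4763574 + 1745/4 = 19056041/4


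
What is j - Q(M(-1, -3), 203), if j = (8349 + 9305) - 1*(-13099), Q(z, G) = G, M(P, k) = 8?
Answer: 30550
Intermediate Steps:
j = 30753 (j = 17654 + 13099 = 30753)
j - Q(M(-1, -3), 203) = 30753 - 1*203 = 30753 - 203 = 30550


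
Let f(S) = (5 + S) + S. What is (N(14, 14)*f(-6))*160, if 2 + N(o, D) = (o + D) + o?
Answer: -44800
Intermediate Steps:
N(o, D) = -2 + D + 2*o (N(o, D) = -2 + ((o + D) + o) = -2 + ((D + o) + o) = -2 + (D + 2*o) = -2 + D + 2*o)
f(S) = 5 + 2*S
(N(14, 14)*f(-6))*160 = ((-2 + 14 + 2*14)*(5 + 2*(-6)))*160 = ((-2 + 14 + 28)*(5 - 12))*160 = (40*(-7))*160 = -280*160 = -44800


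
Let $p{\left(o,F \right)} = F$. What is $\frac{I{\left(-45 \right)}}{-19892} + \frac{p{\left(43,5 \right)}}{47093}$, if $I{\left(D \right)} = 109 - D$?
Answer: $- \frac{3576431}{468386978} \approx -0.0076356$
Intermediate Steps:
$\frac{I{\left(-45 \right)}}{-19892} + \frac{p{\left(43,5 \right)}}{47093} = \frac{109 - -45}{-19892} + \frac{5}{47093} = \left(109 + 45\right) \left(- \frac{1}{19892}\right) + 5 \cdot \frac{1}{47093} = 154 \left(- \frac{1}{19892}\right) + \frac{5}{47093} = - \frac{77}{9946} + \frac{5}{47093} = - \frac{3576431}{468386978}$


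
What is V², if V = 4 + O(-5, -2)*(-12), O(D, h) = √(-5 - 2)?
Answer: -992 - 96*I*√7 ≈ -992.0 - 253.99*I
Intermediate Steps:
O(D, h) = I*√7 (O(D, h) = √(-7) = I*√7)
V = 4 - 12*I*√7 (V = 4 + (I*√7)*(-12) = 4 - 12*I*√7 ≈ 4.0 - 31.749*I)
V² = (4 - 12*I*√7)²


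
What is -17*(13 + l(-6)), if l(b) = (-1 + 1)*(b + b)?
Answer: -221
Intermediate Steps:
l(b) = 0 (l(b) = 0*(2*b) = 0)
-17*(13 + l(-6)) = -17*(13 + 0) = -17*13 = -221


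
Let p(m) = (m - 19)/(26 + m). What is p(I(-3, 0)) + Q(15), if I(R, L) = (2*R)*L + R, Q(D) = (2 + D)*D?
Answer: 5843/23 ≈ 254.04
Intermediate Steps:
Q(D) = D*(2 + D)
I(R, L) = R + 2*L*R (I(R, L) = 2*L*R + R = R + 2*L*R)
p(m) = (-19 + m)/(26 + m)
p(I(-3, 0)) + Q(15) = (-19 - 3*(1 + 2*0))/(26 - 3*(1 + 2*0)) + 15*(2 + 15) = (-19 - 3*(1 + 0))/(26 - 3*(1 + 0)) + 15*17 = (-19 - 3*1)/(26 - 3*1) + 255 = (-19 - 3)/(26 - 3) + 255 = -22/23 + 255 = 5843/23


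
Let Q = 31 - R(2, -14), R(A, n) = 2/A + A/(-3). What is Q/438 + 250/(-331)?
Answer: -149024/217467 ≈ -0.68527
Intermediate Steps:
R(A, n) = 2/A - A/3 (R(A, n) = 2/A + A*(-⅓) = 2/A - A/3)
Q = 92/3 (Q = 31 - (2/2 - ⅓*2) = 31 - (2*(½) - ⅔) = 31 - (1 - ⅔) = 31 - 1*⅓ = 31 - ⅓ = 92/3 ≈ 30.667)
Q/438 + 250/(-331) = (92/3)/438 + 250/(-331) = (92/3)*(1/438) + 250*(-1/331) = 46/657 - 250/331 = -149024/217467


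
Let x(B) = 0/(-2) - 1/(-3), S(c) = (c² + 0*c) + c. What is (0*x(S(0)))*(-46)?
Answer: 0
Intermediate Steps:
S(c) = c + c² (S(c) = (c² + 0) + c = c² + c = c + c²)
x(B) = ⅓ (x(B) = 0*(-½) - 1*(-⅓) = 0 + ⅓ = ⅓)
(0*x(S(0)))*(-46) = (0*(⅓))*(-46) = 0*(-46) = 0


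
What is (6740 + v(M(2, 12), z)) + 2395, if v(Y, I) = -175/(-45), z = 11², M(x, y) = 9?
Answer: 82250/9 ≈ 9138.9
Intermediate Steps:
z = 121
v(Y, I) = 35/9 (v(Y, I) = -175*(-1/45) = 35/9)
(6740 + v(M(2, 12), z)) + 2395 = (6740 + 35/9) + 2395 = 60695/9 + 2395 = 82250/9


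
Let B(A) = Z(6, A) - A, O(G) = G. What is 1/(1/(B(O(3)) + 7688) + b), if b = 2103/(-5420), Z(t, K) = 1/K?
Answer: -31240880/12117627 ≈ -2.5781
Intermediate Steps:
B(A) = 1/A - A
b = -2103/5420 (b = 2103*(-1/5420) = -2103/5420 ≈ -0.38801)
1/(1/(B(O(3)) + 7688) + b) = 1/(1/((1/3 - 1*3) + 7688) - 2103/5420) = 1/(1/((⅓ - 3) + 7688) - 2103/5420) = 1/(1/(-8/3 + 7688) - 2103/5420) = 1/(1/(23056/3) - 2103/5420) = 1/(3/23056 - 2103/5420) = 1/(-12117627/31240880) = -31240880/12117627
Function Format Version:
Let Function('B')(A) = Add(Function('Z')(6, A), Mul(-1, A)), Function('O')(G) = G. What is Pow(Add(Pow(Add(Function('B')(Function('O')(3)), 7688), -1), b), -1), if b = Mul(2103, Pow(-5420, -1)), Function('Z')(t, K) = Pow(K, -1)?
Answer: Rational(-31240880, 12117627) ≈ -2.5781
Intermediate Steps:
Function('B')(A) = Add(Pow(A, -1), Mul(-1, A))
b = Rational(-2103, 5420) (b = Mul(2103, Rational(-1, 5420)) = Rational(-2103, 5420) ≈ -0.38801)
Pow(Add(Pow(Add(Function('B')(Function('O')(3)), 7688), -1), b), -1) = Pow(Add(Pow(Add(Add(Pow(3, -1), Mul(-1, 3)), 7688), -1), Rational(-2103, 5420)), -1) = Pow(Add(Pow(Add(Add(Rational(1, 3), -3), 7688), -1), Rational(-2103, 5420)), -1) = Pow(Add(Pow(Add(Rational(-8, 3), 7688), -1), Rational(-2103, 5420)), -1) = Pow(Add(Pow(Rational(23056, 3), -1), Rational(-2103, 5420)), -1) = Pow(Add(Rational(3, 23056), Rational(-2103, 5420)), -1) = Pow(Rational(-12117627, 31240880), -1) = Rational(-31240880, 12117627)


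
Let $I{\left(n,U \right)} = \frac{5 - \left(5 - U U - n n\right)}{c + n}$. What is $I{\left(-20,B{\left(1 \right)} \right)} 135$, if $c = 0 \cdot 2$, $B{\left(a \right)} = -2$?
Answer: $-2727$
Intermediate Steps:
$c = 0$
$I{\left(n,U \right)} = \frac{U^{2} + n^{2}}{n}$ ($I{\left(n,U \right)} = \frac{5 - \left(5 - U U - n n\right)}{0 + n} = \frac{5 - \left(5 - U^{2} - n^{2}\right)}{n} = \frac{5 + \left(-5 + U^{2} + n^{2}\right)}{n} = \frac{U^{2} + n^{2}}{n}$)
$I{\left(-20,B{\left(1 \right)} \right)} 135 = \left(-20 + \frac{\left(-2\right)^{2}}{-20}\right) 135 = \left(-20 + 4 \left(- \frac{1}{20}\right)\right) 135 = \left(-20 - \frac{1}{5}\right) 135 = \left(- \frac{101}{5}\right) 135 = -2727$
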